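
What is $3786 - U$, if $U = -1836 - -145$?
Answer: $5477$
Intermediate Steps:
$U = -1691$ ($U = -1836 + 145 = -1691$)
$3786 - U = 3786 - -1691 = 3786 + 1691 = 5477$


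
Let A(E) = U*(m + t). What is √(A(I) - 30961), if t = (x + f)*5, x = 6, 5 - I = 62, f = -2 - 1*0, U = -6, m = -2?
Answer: I*√31069 ≈ 176.26*I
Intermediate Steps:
f = -2 (f = -2 + 0 = -2)
I = -57 (I = 5 - 1*62 = 5 - 62 = -57)
t = 20 (t = (6 - 2)*5 = 4*5 = 20)
A(E) = -108 (A(E) = -6*(-2 + 20) = -6*18 = -108)
√(A(I) - 30961) = √(-108 - 30961) = √(-31069) = I*√31069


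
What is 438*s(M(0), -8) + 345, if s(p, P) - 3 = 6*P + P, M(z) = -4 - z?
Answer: -22869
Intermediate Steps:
s(p, P) = 3 + 7*P (s(p, P) = 3 + (6*P + P) = 3 + 7*P)
438*s(M(0), -8) + 345 = 438*(3 + 7*(-8)) + 345 = 438*(3 - 56) + 345 = 438*(-53) + 345 = -23214 + 345 = -22869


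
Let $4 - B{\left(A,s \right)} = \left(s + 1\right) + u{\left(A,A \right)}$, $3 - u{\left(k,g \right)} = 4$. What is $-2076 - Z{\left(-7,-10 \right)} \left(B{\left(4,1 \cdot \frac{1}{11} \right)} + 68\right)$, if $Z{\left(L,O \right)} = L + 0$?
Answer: $- \frac{17299}{11} \approx -1572.6$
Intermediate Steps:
$u{\left(k,g \right)} = -1$ ($u{\left(k,g \right)} = 3 - 4 = -1$)
$Z{\left(L,O \right)} = L$
$B{\left(A,s \right)} = 4 - s$ ($B{\left(A,s \right)} = 4 - \left(\left(s + 1\right) - 1\right) = 4 - \left(\left(1 + s\right) - 1\right) = 4 - s$)
$-2076 - Z{\left(-7,-10 \right)} \left(B{\left(4,1 \cdot \frac{1}{11} \right)} + 68\right) = -2076 - - 7 \left(\left(4 - 1 \cdot \frac{1}{11}\right) + 68\right) = -2076 - - 7 \left(\left(4 - \frac{1}{11}\right) + 68\right) = -2076 - - 7 \left(\frac{43}{11} + 68\right) = -2076 - \left(-7\right) \frac{791}{11} = -2076 - - \frac{5537}{11} = -2076 + \frac{5537}{11} = - \frac{17299}{11}$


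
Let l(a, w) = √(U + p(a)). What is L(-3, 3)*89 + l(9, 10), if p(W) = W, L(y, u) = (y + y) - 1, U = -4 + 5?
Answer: -623 + √10 ≈ -619.84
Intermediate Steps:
U = 1
L(y, u) = -1 + 2*y (L(y, u) = 2*y - 1 = -1 + 2*y)
l(a, w) = √(1 + a)
L(-3, 3)*89 + l(9, 10) = (-1 + 2*(-3))*89 + √(1 + 9) = (-1 - 6)*89 + √10 = -7*89 + √10 = -623 + √10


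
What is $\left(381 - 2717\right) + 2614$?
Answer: $278$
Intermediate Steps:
$\left(381 - 2717\right) + 2614 = -2336 + 2614 = 278$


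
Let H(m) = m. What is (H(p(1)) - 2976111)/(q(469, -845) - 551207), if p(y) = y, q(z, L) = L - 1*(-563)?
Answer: 2976110/551489 ≈ 5.3965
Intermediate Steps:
q(z, L) = 563 + L (q(z, L) = L + 563 = 563 + L)
(H(p(1)) - 2976111)/(q(469, -845) - 551207) = (1 - 2976111)/((563 - 845) - 551207) = -2976110/(-282 - 551207) = -2976110/(-551489) = -2976110*(-1/551489) = 2976110/551489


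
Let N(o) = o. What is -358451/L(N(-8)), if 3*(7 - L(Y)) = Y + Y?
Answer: -1075353/37 ≈ -29064.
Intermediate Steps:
L(Y) = 7 - 2*Y/3 (L(Y) = 7 - (Y + Y)/3 = 7 - 2*Y/3)
-358451/L(N(-8)) = -358451/(7 - ⅔*(-8)) = -358451/(7 + 16/3) = -358451/37/3 = -358451*3/37 = -1*1075353/37 = -1075353/37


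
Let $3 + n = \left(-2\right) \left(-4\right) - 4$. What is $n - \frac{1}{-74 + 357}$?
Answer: $\frac{282}{283} \approx 0.99647$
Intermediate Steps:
$n = 1$ ($n = -3 - -4 = -3 + \left(8 - 4\right) = -3 + 4 = 1$)
$n - \frac{1}{-74 + 357} = 1 - \frac{1}{-74 + 357} = 1 - \frac{1}{283} = \frac{282}{283}$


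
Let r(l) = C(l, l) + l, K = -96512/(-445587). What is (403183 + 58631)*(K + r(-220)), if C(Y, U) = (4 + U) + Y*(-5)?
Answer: 45560457210640/148529 ≈ 3.0674e+8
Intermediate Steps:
C(Y, U) = 4 + U - 5*Y (C(Y, U) = (4 + U) - 5*Y = 4 + U - 5*Y)
K = 96512/445587 (K = -96512*(-1/445587) = 96512/445587 ≈ 0.21660)
r(l) = 4 - 3*l (r(l) = (4 + l - 5*l) + l = (4 - 4*l) + l = 4 - 3*l)
(403183 + 58631)*(K + r(-220)) = (403183 + 58631)*(96512/445587 + (4 - 3*(-220))) = 461814*(96512/445587 + (4 + 660)) = 461814*(96512/445587 + 664) = 461814*(295966280/445587) = 45560457210640/148529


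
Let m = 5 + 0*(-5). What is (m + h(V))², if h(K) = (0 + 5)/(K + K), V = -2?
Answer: 225/16 ≈ 14.063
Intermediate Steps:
m = 5 (m = 5 + 0 = 5)
h(K) = 5/(2*K) (h(K) = 5/((2*K)) = 5*(1/(2*K)) = 5/(2*K))
(m + h(V))² = (5 + (5/2)/(-2))² = (5 + (5/2)*(-½))² = (5 - 5/4)² = (15/4)² = 225/16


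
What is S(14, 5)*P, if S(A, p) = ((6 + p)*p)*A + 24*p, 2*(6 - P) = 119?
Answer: -47615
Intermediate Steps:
P = -107/2 (P = 6 - 1/2*119 = 6 - 119/2 = -107/2 ≈ -53.500)
S(A, p) = 24*p + A*p*(6 + p) (S(A, p) = (p*(6 + p))*A + 24*p = A*p*(6 + p) + 24*p = 24*p + A*p*(6 + p))
S(14, 5)*P = (5*(24 + 6*14 + 14*5))*(-107/2) = (5*(24 + 84 + 70))*(-107/2) = (5*178)*(-107/2) = 890*(-107/2) = -47615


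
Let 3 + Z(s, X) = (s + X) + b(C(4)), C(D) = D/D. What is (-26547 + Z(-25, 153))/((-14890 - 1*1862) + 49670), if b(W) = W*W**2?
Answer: -26421/32918 ≈ -0.80263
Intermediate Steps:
C(D) = 1
b(W) = W**3
Z(s, X) = -2 + X + s (Z(s, X) = -3 + ((s + X) + 1**3) = -3 + ((X + s) + 1) = -3 + (1 + X + s) = -2 + X + s)
(-26547 + Z(-25, 153))/((-14890 - 1*1862) + 49670) = (-26547 + (-2 + 153 - 25))/((-14890 - 1*1862) + 49670) = (-26547 + 126)/((-14890 - 1862) + 49670) = -26421/(-16752 + 49670) = -26421/32918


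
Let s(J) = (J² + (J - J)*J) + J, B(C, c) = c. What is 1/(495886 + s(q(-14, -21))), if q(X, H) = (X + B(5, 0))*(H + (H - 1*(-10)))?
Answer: 1/697038 ≈ 1.4346e-6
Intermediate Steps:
q(X, H) = X*(10 + 2*H) (q(X, H) = (X + 0)*(H + (H - 1*(-10))) = X*(H + (H + 10)) = X*(H + (10 + H)) = X*(10 + 2*H))
s(J) = J + J² (s(J) = (J² + 0*J) + J = (J² + 0) + J = J² + J = J + J²)
1/(495886 + s(q(-14, -21))) = 1/(495886 + (2*(-14)*(5 - 21))*(1 + 2*(-14)*(5 - 21))) = 1/(495886 + (2*(-14)*(-16))*(1 + 2*(-14)*(-16))) = 1/(495886 + 448*(1 + 448)) = 1/(495886 + 448*449) = 1/(495886 + 201152) = 1/697038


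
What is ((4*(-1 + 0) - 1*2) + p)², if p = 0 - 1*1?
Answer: 49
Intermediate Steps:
p = -1 (p = 0 - 1 = -1)
((4*(-1 + 0) - 1*2) + p)² = ((4*(-1 + 0) - 1*2) - 1)² = ((4*(-1) - 2) - 1)² = ((-4 - 2) - 1)² = (-6 - 1)² = (-7)² = 49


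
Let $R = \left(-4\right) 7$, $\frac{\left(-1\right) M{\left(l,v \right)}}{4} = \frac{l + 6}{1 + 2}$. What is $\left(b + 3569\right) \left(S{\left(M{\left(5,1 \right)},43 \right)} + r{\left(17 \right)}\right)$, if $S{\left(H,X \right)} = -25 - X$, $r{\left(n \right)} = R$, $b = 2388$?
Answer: $-571872$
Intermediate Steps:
$M{\left(l,v \right)} = -8 - \frac{4 l}{3}$ ($M{\left(l,v \right)} = - 4 \frac{l + 6}{1 + 2} = - 4 \frac{6 + l}{3} = - 4 \left(6 + l\right) \frac{1}{3} = - 4 \left(2 + \frac{l}{3}\right) = -8 - \frac{4 l}{3}$)
$R = -28$
$r{\left(n \right)} = -28$
$\left(b + 3569\right) \left(S{\left(M{\left(5,1 \right)},43 \right)} + r{\left(17 \right)}\right) = \left(2388 + 3569\right) \left(\left(-25 - 43\right) - 28\right) = 5957 \left(\left(-25 - 43\right) - 28\right) = 5957 \left(-68 - 28\right) = 5957 \left(-96\right) = -571872$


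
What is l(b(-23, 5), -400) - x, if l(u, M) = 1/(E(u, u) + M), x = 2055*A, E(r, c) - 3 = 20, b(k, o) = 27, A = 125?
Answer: -96841876/377 ≈ -2.5688e+5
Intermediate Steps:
E(r, c) = 23 (E(r, c) = 3 + 20 = 23)
x = 256875 (x = 2055*125 = 256875)
l(u, M) = 1/(23 + M)
l(b(-23, 5), -400) - x = 1/(23 - 400) - 1*256875 = 1/(-377) - 256875 = -1/377 - 256875 = -96841876/377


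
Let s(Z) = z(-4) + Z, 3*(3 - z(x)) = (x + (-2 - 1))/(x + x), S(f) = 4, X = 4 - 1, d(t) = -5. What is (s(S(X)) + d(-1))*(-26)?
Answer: -533/12 ≈ -44.417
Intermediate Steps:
X = 3
z(x) = 3 - (-3 + x)/(6*x) (z(x) = 3 - (x + (-2 - 1))/(3*(x + x)) = 3 - (x - 3)/(3*(2*x)) = 3 - (-3 + x)*1/(2*x)/3 = 3 - (-3 + x)/(6*x))
s(Z) = 65/24 + Z (s(Z) = (⅙)*(3 + 17*(-4))/(-4) + Z = (⅙)*(-¼)*(3 - 68) + Z = (⅙)*(-¼)*(-65) + Z = 65/24 + Z)
(s(S(X)) + d(-1))*(-26) = ((65/24 + 4) - 5)*(-26) = (161/24 - 5)*(-26) = (41/24)*(-26) = -533/12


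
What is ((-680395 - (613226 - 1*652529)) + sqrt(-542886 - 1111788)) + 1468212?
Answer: 827120 + I*sqrt(1654674) ≈ 8.2712e+5 + 1286.3*I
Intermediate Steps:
((-680395 - (613226 - 1*652529)) + sqrt(-542886 - 1111788)) + 1468212 = ((-680395 - (613226 - 652529)) + sqrt(-1654674)) + 1468212 = ((-680395 - 1*(-39303)) + I*sqrt(1654674)) + 1468212 = ((-680395 + 39303) + I*sqrt(1654674)) + 1468212 = (-641092 + I*sqrt(1654674)) + 1468212 = 827120 + I*sqrt(1654674)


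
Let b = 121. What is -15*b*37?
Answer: -67155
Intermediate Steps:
-15*b*37 = -15*121*37 = -1815*37 = -67155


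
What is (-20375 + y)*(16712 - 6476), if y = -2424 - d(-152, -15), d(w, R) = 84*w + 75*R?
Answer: -91161816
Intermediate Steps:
d(w, R) = 75*R + 84*w
y = 11469 (y = -2424 - (75*(-15) + 84*(-152)) = -2424 - (-1125 - 12768) = -2424 - 1*(-13893) = -2424 + 13893 = 11469)
(-20375 + y)*(16712 - 6476) = (-20375 + 11469)*(16712 - 6476) = -8906*10236 = -91161816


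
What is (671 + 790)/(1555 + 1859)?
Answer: 487/1138 ≈ 0.42794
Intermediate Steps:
(671 + 790)/(1555 + 1859) = 1461/3414 = 1461*(1/3414) = 487/1138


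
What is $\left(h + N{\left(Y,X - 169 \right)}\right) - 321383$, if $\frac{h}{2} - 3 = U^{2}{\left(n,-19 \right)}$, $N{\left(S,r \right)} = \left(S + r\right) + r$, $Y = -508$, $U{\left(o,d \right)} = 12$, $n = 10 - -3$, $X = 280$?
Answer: $-321375$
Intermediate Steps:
$n = 13$ ($n = 10 + 3 = 13$)
$N{\left(S,r \right)} = S + 2 r$
$h = 294$ ($h = 6 + 2 \cdot 12^{2} = 6 + 2 \cdot 144 = 6 + 288 = 294$)
$\left(h + N{\left(Y,X - 169 \right)}\right) - 321383 = \left(294 - \left(508 - 2 \left(280 - 169\right)\right)\right) - 321383 = \left(294 + \left(-508 + 2 \cdot 111\right)\right) - 321383 = \left(294 + \left(-508 + 222\right)\right) - 321383 = \left(294 - 286\right) - 321383 = 8 - 321383 = -321375$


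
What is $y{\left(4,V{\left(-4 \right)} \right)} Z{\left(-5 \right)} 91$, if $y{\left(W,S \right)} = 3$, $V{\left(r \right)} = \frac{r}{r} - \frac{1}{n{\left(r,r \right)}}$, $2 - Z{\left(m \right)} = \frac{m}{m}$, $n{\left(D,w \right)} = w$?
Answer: $273$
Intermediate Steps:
$Z{\left(m \right)} = 1$ ($Z{\left(m \right)} = 2 - \frac{m}{m} = 2 - 1 = 1$)
$V{\left(r \right)} = 1 - \frac{1}{r}$ ($V{\left(r \right)} = \frac{r}{r} - \frac{1}{r} = 1 - \frac{1}{r}$)
$y{\left(4,V{\left(-4 \right)} \right)} Z{\left(-5 \right)} 91 = 3 \cdot 1 \cdot 91 = 3 \cdot 91 = 273$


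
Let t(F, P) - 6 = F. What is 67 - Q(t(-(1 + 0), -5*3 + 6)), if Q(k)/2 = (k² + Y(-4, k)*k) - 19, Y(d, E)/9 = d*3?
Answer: 1135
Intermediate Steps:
Y(d, E) = 27*d (Y(d, E) = 9*(d*3) = 9*(3*d) = 27*d)
t(F, P) = 6 + F
Q(k) = -38 - 216*k + 2*k² (Q(k) = 2*((k² + (27*(-4))*k) - 19) = 2*((k² - 108*k) - 19) = 2*(-19 + k² - 108*k) = -38 - 216*k + 2*k²)
67 - Q(t(-(1 + 0), -5*3 + 6)) = 67 - (-38 - 216*(6 - (1 + 0)) + 2*(6 - (1 + 0))²) = 67 - (-38 - 216*(6 - 1*1) + 2*(6 - 1*1)²) = 67 - (-38 - 216*(6 - 1) + 2*(6 - 1)²) = 67 - (-38 - 216*5 + 2*5²) = 67 - (-38 - 1080 + 2*25) = 67 - (-38 - 1080 + 50) = 67 - 1*(-1068) = 67 + 1068 = 1135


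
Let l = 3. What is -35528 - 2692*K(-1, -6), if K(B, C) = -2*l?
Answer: -19376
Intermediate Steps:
K(B, C) = -6 (K(B, C) = -2*3 = -6)
-35528 - 2692*K(-1, -6) = -35528 - 2692*(-6) = -35528 - 1*(-16152) = -35528 + 16152 = -19376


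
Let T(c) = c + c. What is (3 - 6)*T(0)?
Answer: 0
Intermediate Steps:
T(c) = 2*c
(3 - 6)*T(0) = (3 - 6)*(2*0) = -3*0 = 0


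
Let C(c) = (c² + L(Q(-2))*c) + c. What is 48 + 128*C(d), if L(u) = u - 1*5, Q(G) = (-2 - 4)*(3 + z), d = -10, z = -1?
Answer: 33328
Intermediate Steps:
Q(G) = -12 (Q(G) = (-2 - 4)*(3 - 1) = -6*2 = -12)
L(u) = -5 + u (L(u) = u - 5 = -5 + u)
C(c) = c² - 16*c (C(c) = (c² + (-5 - 12)*c) + c = (c² - 17*c) + c = c² - 16*c)
48 + 128*C(d) = 48 + 128*(-10*(-16 - 10)) = 48 + 128*(-10*(-26)) = 48 + 128*260 = 48 + 33280 = 33328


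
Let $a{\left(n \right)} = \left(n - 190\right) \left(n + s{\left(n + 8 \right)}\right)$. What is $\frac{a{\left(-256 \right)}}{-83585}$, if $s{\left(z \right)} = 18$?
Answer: $- \frac{106148}{83585} \approx -1.2699$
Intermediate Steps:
$a{\left(n \right)} = \left(-190 + n\right) \left(18 + n\right)$ ($a{\left(n \right)} = \left(n - 190\right) \left(n + 18\right) = \left(-190 + n\right) \left(18 + n\right)$)
$\frac{a{\left(-256 \right)}}{-83585} = \frac{-3420 + \left(-256\right)^{2} - -44032}{-83585} = \left(-3420 + 65536 + 44032\right) \left(- \frac{1}{83585}\right) = 106148 \left(- \frac{1}{83585}\right) = - \frac{106148}{83585}$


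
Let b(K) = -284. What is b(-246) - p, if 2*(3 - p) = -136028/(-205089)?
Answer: -58792529/205089 ≈ -286.67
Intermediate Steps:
p = 547253/205089 (p = 3 - (-68014)/(-205089) = 3 - (-68014)*(-1)/205089 = 3 - 1/2*136028/205089 = 3 - 68014/205089 = 547253/205089 ≈ 2.6684)
b(-246) - p = -284 - 1*547253/205089 = -284 - 547253/205089 = -58792529/205089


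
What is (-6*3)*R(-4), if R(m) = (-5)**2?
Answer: -450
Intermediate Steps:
R(m) = 25
(-6*3)*R(-4) = -6*3*25 = -18*25 = -450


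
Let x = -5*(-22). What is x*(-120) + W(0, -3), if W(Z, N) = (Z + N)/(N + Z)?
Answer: -13199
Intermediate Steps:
W(Z, N) = 1 (W(Z, N) = (N + Z)/(N + Z) = 1)
x = 110
x*(-120) + W(0, -3) = 110*(-120) + 1 = -13200 + 1 = -13199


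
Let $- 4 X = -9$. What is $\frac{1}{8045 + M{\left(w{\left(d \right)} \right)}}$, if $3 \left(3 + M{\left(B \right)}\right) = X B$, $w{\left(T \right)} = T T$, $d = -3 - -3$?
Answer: $\frac{1}{8042} \approx 0.00012435$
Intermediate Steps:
$X = \frac{9}{4}$ ($X = \left(- \frac{1}{4}\right) \left(-9\right) = \frac{9}{4} \approx 2.25$)
$d = 0$ ($d = -3 + 3 = 0$)
$w{\left(T \right)} = T^{2}$
$M{\left(B \right)} = -3 + \frac{3 B}{4}$ ($M{\left(B \right)} = -3 + \frac{\frac{9}{4} B}{3} = -3 + \frac{3 B}{4}$)
$\frac{1}{8045 + M{\left(w{\left(d \right)} \right)}} = \frac{1}{8045 - \left(3 - \frac{3 \cdot 0^{2}}{4}\right)} = \frac{1}{8045 + \left(-3 + \frac{3}{4} \cdot 0\right)} = \frac{1}{8045 + \left(-3 + 0\right)} = \frac{1}{8045 - 3} = \frac{1}{8042}$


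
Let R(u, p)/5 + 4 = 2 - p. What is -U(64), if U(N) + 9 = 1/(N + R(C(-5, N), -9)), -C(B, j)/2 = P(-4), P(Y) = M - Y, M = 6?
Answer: 890/99 ≈ 8.9899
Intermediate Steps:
P(Y) = 6 - Y
C(B, j) = -20 (C(B, j) = -2*(6 - 1*(-4)) = -2*(6 + 4) = -2*10 = -20)
R(u, p) = -10 - 5*p (R(u, p) = -20 + 5*(2 - p) = -20 + (10 - 5*p) = -10 - 5*p)
U(N) = -9 + 1/(35 + N) (U(N) = -9 + 1/(N + (-10 - 5*(-9))) = -9 + 1/(N + (-10 + 45)) = -9 + 1/(N + 35) = -9 + 1/(35 + N))
-U(64) = -(-314 - 9*64)/(35 + 64) = -(-314 - 576)/99 = -(-890)/99 = -1*(-890/99) = 890/99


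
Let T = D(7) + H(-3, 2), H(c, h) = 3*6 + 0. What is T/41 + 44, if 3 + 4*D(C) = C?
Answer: 1823/41 ≈ 44.463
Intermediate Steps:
H(c, h) = 18 (H(c, h) = 18 + 0 = 18)
D(C) = -3/4 + C/4
T = 19 (T = (-3/4 + (1/4)*7) + 18 = (-3/4 + 7/4) + 18 = 1 + 18 = 19)
T/41 + 44 = 19/41 + 44 = 1823/41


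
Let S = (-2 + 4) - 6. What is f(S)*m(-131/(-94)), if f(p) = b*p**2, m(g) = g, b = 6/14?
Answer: 3144/329 ≈ 9.5562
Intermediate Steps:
S = -4 (S = 2 - 6 = -4)
b = 3/7 (b = 6*(1/14) = 3/7 ≈ 0.42857)
f(p) = 3*p**2/7
f(S)*m(-131/(-94)) = ((3/7)*(-4)**2)*(-131/(-94)) = ((3/7)*16)*(-131*(-1/94)) = (48/7)*(131/94) = 3144/329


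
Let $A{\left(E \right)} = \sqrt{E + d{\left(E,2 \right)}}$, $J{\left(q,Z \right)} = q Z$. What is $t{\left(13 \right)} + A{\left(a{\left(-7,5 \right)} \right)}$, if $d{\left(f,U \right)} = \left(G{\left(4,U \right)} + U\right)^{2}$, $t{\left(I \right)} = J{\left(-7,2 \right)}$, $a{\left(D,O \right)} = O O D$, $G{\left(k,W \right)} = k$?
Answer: $-14 + i \sqrt{139} \approx -14.0 + 11.79 i$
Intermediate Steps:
$J{\left(q,Z \right)} = Z q$
$a{\left(D,O \right)} = D O^{2}$ ($a{\left(D,O \right)} = O^{2} D = D O^{2}$)
$t{\left(I \right)} = -14$ ($t{\left(I \right)} = 2 \left(-7\right) = -14$)
$d{\left(f,U \right)} = \left(4 + U\right)^{2}$
$A{\left(E \right)} = \sqrt{36 + E}$ ($A{\left(E \right)} = \sqrt{E + \left(4 + 2\right)^{2}} = \sqrt{E + 6^{2}} = \sqrt{E + 36} = \sqrt{36 + E}$)
$t{\left(13 \right)} + A{\left(a{\left(-7,5 \right)} \right)} = -14 + \sqrt{36 - 7 \cdot 5^{2}} = -14 + \sqrt{36 - 175} = -14 + \sqrt{-139} = -14 + i \sqrt{139}$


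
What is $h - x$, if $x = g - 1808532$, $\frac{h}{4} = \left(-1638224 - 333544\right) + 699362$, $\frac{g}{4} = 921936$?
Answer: $-6968836$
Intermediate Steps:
$g = 3687744$ ($g = 4 \cdot 921936 = 3687744$)
$h = -5089624$ ($h = 4 \left(\left(-1638224 - 333544\right) + 699362\right) = 4 \left(-1971768 + 699362\right) = 4 \left(-1272406\right) = -5089624$)
$x = 1879212$ ($x = 3687744 - 1808532 = 1879212$)
$h - x = -5089624 - 1879212 = -6968836$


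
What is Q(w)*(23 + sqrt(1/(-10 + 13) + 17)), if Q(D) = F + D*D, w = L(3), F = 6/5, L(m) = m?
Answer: 1173/5 + 34*sqrt(39)/5 ≈ 277.07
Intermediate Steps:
F = 6/5 (F = 6*(1/5) = 6/5 ≈ 1.2000)
w = 3
Q(D) = 6/5 + D**2 (Q(D) = 6/5 + D*D = 6/5 + D**2)
Q(w)*(23 + sqrt(1/(-10 + 13) + 17)) = (6/5 + 3**2)*(23 + sqrt(1/(-10 + 13) + 17)) = (6/5 + 9)*(23 + sqrt(1/3 + 17)) = 51*(23 + sqrt(1/3 + 17))/5 = 51*(23 + sqrt(52/3))/5 = 51*(23 + 2*sqrt(39)/3)/5 = 1173/5 + 34*sqrt(39)/5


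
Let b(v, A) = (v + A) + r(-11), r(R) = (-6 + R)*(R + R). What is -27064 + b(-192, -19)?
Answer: -26901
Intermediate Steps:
r(R) = 2*R*(-6 + R) (r(R) = (-6 + R)*(2*R) = 2*R*(-6 + R))
b(v, A) = 374 + A + v (b(v, A) = (v + A) + 2*(-11)*(-6 - 11) = (A + v) + 2*(-11)*(-17) = (A + v) + 374 = 374 + A + v)
-27064 + b(-192, -19) = -27064 + (374 - 19 - 192) = -27064 + 163 = -26901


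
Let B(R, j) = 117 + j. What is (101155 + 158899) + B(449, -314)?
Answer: 259857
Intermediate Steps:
(101155 + 158899) + B(449, -314) = (101155 + 158899) + (117 - 314) = 260054 - 197 = 259857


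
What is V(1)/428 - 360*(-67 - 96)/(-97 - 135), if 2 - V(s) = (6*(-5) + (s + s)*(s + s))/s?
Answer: -784642/3103 ≈ -252.87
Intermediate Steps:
V(s) = 2 - (-30 + 4*s**2)/s (V(s) = 2 - (6*(-5) + (s + s)*(s + s))/s = 2 - (-30 + (2*s)*(2*s))/s = 2 - (-30 + 4*s**2)/s)
V(1)/428 - 360*(-67 - 96)/(-97 - 135) = (2 - 4*1 + 30/1)/428 - 360*(-67 - 96)/(-97 - 135) = (2 - 4 + 30*1)*(1/428) - 360/((-232/(-163))) = (2 - 4 + 30)*(1/428) - 360/((-232*(-1/163))) = 28*(1/428) - 360/232/163 = 7/107 - 360*163/232 = 7/107 - 7335/29 = -784642/3103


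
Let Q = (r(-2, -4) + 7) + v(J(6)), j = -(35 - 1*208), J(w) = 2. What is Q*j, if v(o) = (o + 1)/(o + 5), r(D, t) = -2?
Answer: 6574/7 ≈ 939.14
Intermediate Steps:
j = 173 (j = -(35 - 208) = -1*(-173) = 173)
v(o) = (1 + o)/(5 + o)
Q = 38/7 (Q = (-2 + 7) + (1 + 2)/(5 + 2) = 5 + 3/7 = 38/7 ≈ 5.4286)
Q*j = (38/7)*173 = 6574/7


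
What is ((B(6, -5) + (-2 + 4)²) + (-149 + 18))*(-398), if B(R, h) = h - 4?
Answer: 54128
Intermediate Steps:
B(R, h) = -4 + h
((B(6, -5) + (-2 + 4)²) + (-149 + 18))*(-398) = (((-4 - 5) + (-2 + 4)²) + (-149 + 18))*(-398) = ((-9 + 2²) - 131)*(-398) = ((-9 + 4) - 131)*(-398) = (-5 - 131)*(-398) = -136*(-398) = 54128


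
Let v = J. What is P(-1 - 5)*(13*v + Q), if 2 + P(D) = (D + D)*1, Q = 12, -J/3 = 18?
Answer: 9660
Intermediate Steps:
J = -54 (J = -3*18 = -54)
v = -54
P(D) = -2 + 2*D (P(D) = -2 + (D + D)*1 = -2 + (2*D)*1 = -2 + 2*D)
P(-1 - 5)*(13*v + Q) = (-2 + 2*(-1 - 5))*(13*(-54) + 12) = (-2 + 2*(-6))*(-702 + 12) = (-2 - 12)*(-690) = -14*(-690) = 9660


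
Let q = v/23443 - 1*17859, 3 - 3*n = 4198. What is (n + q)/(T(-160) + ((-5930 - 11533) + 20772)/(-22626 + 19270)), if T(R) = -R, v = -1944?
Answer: -4545214802768/37531141179 ≈ -121.11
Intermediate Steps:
n = -4195/3 (n = 1 - ⅓*4198 = 1 - 4198/3 = -4195/3 ≈ -1398.3)
q = -418670481/23443 (q = -1944/23443 - 1*17859 = -1944*1/23443 - 17859 = -1944/23443 - 17859 = -418670481/23443 ≈ -17859.)
(n + q)/(T(-160) + ((-5930 - 11533) + 20772)/(-22626 + 19270)) = (-4195/3 - 418670481/23443)/(-1*(-160) + ((-5930 - 11533) + 20772)/(-22626 + 19270)) = -1354354828/(70329*(160 + (-17463 + 20772)/(-3356))) = -1354354828/(70329*(160 + 3309*(-1/3356))) = -1354354828/(70329*(160 - 3309/3356)) = -1354354828/(70329*533651/3356) = -1354354828/70329*3356/533651 = -4545214802768/37531141179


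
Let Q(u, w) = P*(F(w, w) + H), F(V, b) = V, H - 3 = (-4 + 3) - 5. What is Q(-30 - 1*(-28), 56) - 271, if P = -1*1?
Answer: -324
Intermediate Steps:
H = -3 (H = 3 + ((-4 + 3) - 5) = 3 + (-1 - 5) = 3 - 6 = -3)
P = -1
Q(u, w) = 3 - w (Q(u, w) = -(w - 3) = -(-3 + w) = 3 - w)
Q(-30 - 1*(-28), 56) - 271 = (3 - 1*56) - 271 = (3 - 56) - 271 = -53 - 271 = -324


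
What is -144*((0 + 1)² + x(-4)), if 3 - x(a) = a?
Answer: -1152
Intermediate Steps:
x(a) = 3 - a
-144*((0 + 1)² + x(-4)) = -144*((0 + 1)² + (3 - 1*(-4))) = -144*(1² + (3 + 4)) = -144*(1 + 7) = -144*8 = -1152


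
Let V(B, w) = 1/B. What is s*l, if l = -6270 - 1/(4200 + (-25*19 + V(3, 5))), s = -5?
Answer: 350367615/11176 ≈ 31350.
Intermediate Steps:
V(B, w) = 1/B
l = -70073523/11176 (l = -6270 - 1/(4200 + (-25*19 + 1/3)) = -6270 - 1/(4200 + (-475 + 1/3)) = -6270 - 1/(4200 - 1424/3) = -6270 - 1/11176/3 = -6270 - 1*3/11176 = -6270 - 3/11176 = -70073523/11176 ≈ -6270.0)
s*l = -5*(-70073523/11176) = 350367615/11176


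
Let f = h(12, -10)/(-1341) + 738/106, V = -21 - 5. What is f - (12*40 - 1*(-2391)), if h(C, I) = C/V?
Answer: -882074828/307983 ≈ -2864.0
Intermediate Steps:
V = -26
h(C, I) = -C/26 (h(C, I) = C/(-26) = C*(-1/26) = -C/26)
f = 2144365/307983 (f = -1/26*12/(-1341) + 738/106 = -6/13*(-1/1341) + 738*(1/106) = 2/5811 + 369/53 = 2144365/307983 ≈ 6.9626)
f - (12*40 - 1*(-2391)) = 2144365/307983 - (12*40 - 1*(-2391)) = 2144365/307983 - (480 + 2391) = 2144365/307983 - 1*2871 = 2144365/307983 - 2871 = -882074828/307983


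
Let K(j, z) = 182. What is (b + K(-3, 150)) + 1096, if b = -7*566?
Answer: -2684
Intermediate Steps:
b = -3962
(b + K(-3, 150)) + 1096 = (-3962 + 182) + 1096 = -3780 + 1096 = -2684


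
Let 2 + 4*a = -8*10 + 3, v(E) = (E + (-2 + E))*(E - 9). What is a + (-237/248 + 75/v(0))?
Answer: -12305/744 ≈ -16.539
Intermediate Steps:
v(E) = (-9 + E)*(-2 + 2*E) (v(E) = (-2 + 2*E)*(-9 + E) = (-9 + E)*(-2 + 2*E))
a = -79/4 (a = -½ + (-8*10 + 3)/4 = -½ + (-80 + 3)/4 = -½ + (¼)*(-77) = -½ - 77/4 = -79/4 ≈ -19.750)
a + (-237/248 + 75/v(0)) = -79/4 + (-237/248 + 75/(18 - 20*0 + 2*0²)) = -79/4 + (-237*1/248 + 75/(18 + 0 + 2*0)) = -79/4 + (-237/248 + 75/(18 + 0 + 0)) = -79/4 + (-237/248 + 75/18) = -79/4 + (-237/248 + 75*(1/18)) = -79/4 + (-237/248 + 25/6) = -79/4 + 2389/744 = -12305/744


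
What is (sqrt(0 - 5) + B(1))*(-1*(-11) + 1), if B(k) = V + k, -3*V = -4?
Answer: 28 + 12*I*sqrt(5) ≈ 28.0 + 26.833*I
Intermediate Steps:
V = 4/3 (V = -1/3*(-4) = 4/3 ≈ 1.3333)
B(k) = 4/3 + k
(sqrt(0 - 5) + B(1))*(-1*(-11) + 1) = (sqrt(0 - 5) + (4/3 + 1))*(-1*(-11) + 1) = (sqrt(-5) + 7/3)*(11 + 1) = (I*sqrt(5) + 7/3)*12 = (7/3 + I*sqrt(5))*12 = 28 + 12*I*sqrt(5)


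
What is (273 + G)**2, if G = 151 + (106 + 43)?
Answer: 328329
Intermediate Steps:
G = 300 (G = 151 + 149 = 300)
(273 + G)**2 = (273 + 300)**2 = 573**2 = 328329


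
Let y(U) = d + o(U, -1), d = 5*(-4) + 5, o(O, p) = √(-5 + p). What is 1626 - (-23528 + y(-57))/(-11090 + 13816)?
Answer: 4456019/2726 - I*√6/2726 ≈ 1634.6 - 0.00089857*I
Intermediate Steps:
d = -15 (d = -20 + 5 = -15)
y(U) = -15 + I*√6 (y(U) = -15 + √(-5 - 1) = -15 + √(-6) = -15 + I*√6)
1626 - (-23528 + y(-57))/(-11090 + 13816) = 1626 - (-23528 + (-15 + I*√6))/(-11090 + 13816) = 1626 - (-23543 + I*√6)/2726 = 1626 - (-23543/2726 + I*√6/2726) = 1626 + (23543/2726 - I*√6/2726) = 4456019/2726 - I*√6/2726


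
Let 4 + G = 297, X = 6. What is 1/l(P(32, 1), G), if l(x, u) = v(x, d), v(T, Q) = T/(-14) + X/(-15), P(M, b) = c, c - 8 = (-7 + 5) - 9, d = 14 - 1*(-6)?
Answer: -70/13 ≈ -5.3846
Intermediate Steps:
d = 20 (d = 14 + 6 = 20)
c = -3 (c = 8 + ((-7 + 5) - 9) = 8 + (-2 - 9) = 8 - 11 = -3)
G = 293 (G = -4 + 297 = 293)
P(M, b) = -3
v(T, Q) = -2/5 - T/14 (v(T, Q) = T/(-14) + 6/(-15) = T*(-1/14) + 6*(-1/15) = -T/14 - 2/5 = -2/5 - T/14)
l(x, u) = -2/5 - x/14
1/l(P(32, 1), G) = 1/(-2/5 - 1/14*(-3)) = 1/(-2/5 + 3/14) = 1/(-13/70) = -70/13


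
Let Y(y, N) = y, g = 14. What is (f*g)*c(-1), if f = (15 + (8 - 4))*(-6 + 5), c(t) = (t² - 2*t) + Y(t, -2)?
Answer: -532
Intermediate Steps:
c(t) = t² - t (c(t) = (t² - 2*t) + t = t² - t)
f = -19 (f = (15 + 4)*(-1) = 19*(-1) = -19)
(f*g)*c(-1) = (-19*14)*(-(-1 - 1)) = -(-266)*(-2) = -266*2 = -532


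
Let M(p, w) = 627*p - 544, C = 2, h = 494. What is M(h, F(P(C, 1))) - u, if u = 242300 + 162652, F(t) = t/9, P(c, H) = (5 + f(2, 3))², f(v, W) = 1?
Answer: -95758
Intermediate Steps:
P(c, H) = 36 (P(c, H) = (5 + 1)² = 6² = 36)
F(t) = t/9 (F(t) = t*(⅑) = t/9)
M(p, w) = -544 + 627*p
u = 404952
M(h, F(P(C, 1))) - u = (-544 + 627*494) - 1*404952 = (-544 + 309738) - 404952 = 309194 - 404952 = -95758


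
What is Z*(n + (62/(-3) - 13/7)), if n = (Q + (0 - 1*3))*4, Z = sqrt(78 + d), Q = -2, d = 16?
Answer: -893*sqrt(94)/21 ≈ -412.28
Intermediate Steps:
Z = sqrt(94) (Z = sqrt(78 + 16) = sqrt(94) ≈ 9.6954)
n = -20 (n = (-2 + (0 - 1*3))*4 = (-2 + (0 - 3))*4 = (-2 - 3)*4 = -5*4 = -20)
Z*(n + (62/(-3) - 13/7)) = sqrt(94)*(-20 + (62/(-3) - 13/7)) = sqrt(94)*(-20 + (62*(-1/3) - 13*1/7)) = sqrt(94)*(-20 + (-62/3 - 13/7)) = sqrt(94)*(-20 - 473/21) = sqrt(94)*(-893/21) = -893*sqrt(94)/21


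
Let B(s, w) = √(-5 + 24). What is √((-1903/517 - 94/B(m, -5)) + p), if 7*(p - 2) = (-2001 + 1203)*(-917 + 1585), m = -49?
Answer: √(-60728676641 - 3945274*√19)/893 ≈ 276.0*I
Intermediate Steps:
B(s, w) = √19
p = -76150 (p = 2 + ((-2001 + 1203)*(-917 + 1585))/7 = 2 + (-798*668)/7 = 2 + (⅐)*(-533064) = 2 - 76152 = -76150)
√((-1903/517 - 94/B(m, -5)) + p) = √((-1903/517 - 94*√19/19) - 76150) = √((-1903*1/517 - 94*√19/19) - 76150) = √((-173/47 - 94*√19/19) - 76150) = √(-3579223/47 - 94*√19/19)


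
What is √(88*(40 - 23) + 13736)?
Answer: 8*√238 ≈ 123.42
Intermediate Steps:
√(88*(40 - 23) + 13736) = √(88*17 + 13736) = √(1496 + 13736) = √15232 = 8*√238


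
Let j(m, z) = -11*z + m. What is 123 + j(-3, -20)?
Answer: 340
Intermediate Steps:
j(m, z) = m - 11*z
123 + j(-3, -20) = 123 + (-3 - 11*(-20)) = 123 + (-3 + 220) = 123 + 217 = 340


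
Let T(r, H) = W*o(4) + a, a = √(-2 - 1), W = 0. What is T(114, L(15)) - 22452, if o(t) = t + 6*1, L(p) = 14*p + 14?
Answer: -22452 + I*√3 ≈ -22452.0 + 1.732*I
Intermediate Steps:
L(p) = 14 + 14*p
a = I*√3 (a = √(-3) = I*√3 ≈ 1.732*I)
o(t) = 6 + t (o(t) = t + 6 = 6 + t)
T(r, H) = I*√3 (T(r, H) = 0*(6 + 4) + I*√3 = 0*10 + I*√3 = 0 + I*√3 = I*√3)
T(114, L(15)) - 22452 = I*√3 - 22452 = -22452 + I*√3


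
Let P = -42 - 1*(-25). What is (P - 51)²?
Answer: 4624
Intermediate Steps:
P = -17 (P = -42 + 25 = -17)
(P - 51)² = (-17 - 51)² = (-68)² = 4624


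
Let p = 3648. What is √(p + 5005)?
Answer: √8653 ≈ 93.021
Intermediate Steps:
√(p + 5005) = √(3648 + 5005) = √8653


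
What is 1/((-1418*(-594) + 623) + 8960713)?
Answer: 1/9803628 ≈ 1.0200e-7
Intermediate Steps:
1/((-1418*(-594) + 623) + 8960713) = 1/((842292 + 623) + 8960713) = 1/(842915 + 8960713) = 1/9803628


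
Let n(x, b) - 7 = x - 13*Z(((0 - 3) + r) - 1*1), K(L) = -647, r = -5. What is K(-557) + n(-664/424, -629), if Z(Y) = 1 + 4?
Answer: -37448/53 ≈ -706.57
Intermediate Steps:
Z(Y) = 5
n(x, b) = -58 + x (n(x, b) = 7 + (x - 13*5) = 7 + (x - 65) = 7 + (-65 + x) = -58 + x)
K(-557) + n(-664/424, -629) = -647 + (-58 - 664/424) = -647 + (-58 - 664*1/424) = -647 + (-58 - 83/53) = -647 - 3157/53 = -37448/53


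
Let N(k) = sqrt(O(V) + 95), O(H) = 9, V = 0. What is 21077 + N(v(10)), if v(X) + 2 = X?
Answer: 21077 + 2*sqrt(26) ≈ 21087.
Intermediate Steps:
v(X) = -2 + X
N(k) = 2*sqrt(26) (N(k) = sqrt(9 + 95) = sqrt(104) = 2*sqrt(26))
21077 + N(v(10)) = 21077 + 2*sqrt(26)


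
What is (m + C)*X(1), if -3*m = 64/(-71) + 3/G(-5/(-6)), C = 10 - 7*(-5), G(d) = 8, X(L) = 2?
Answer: 76979/852 ≈ 90.351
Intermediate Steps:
C = 45 (C = 10 + 35 = 45)
m = 299/1704 (m = -(64/(-71) + 3/8)/3 = -(64*(-1/71) + 3*(⅛))/3 = -(-64/71 + 3/8)/3 = -⅓*(-299/568) = 299/1704 ≈ 0.17547)
(m + C)*X(1) = (299/1704 + 45)*2 = (76979/1704)*2 = 76979/852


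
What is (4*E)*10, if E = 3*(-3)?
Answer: -360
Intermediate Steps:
E = -9
(4*E)*10 = (4*(-9))*10 = -36*10 = -360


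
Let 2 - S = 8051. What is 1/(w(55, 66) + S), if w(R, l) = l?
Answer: -1/7983 ≈ -0.00012527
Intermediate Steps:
S = -8049 (S = 2 - 1*8051 = 2 - 8051 = -8049)
1/(w(55, 66) + S) = 1/(66 - 8049) = 1/(-7983) = -1/7983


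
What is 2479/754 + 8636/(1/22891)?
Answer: 149055756183/754 ≈ 1.9769e+8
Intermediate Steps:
2479/754 + 8636/(1/22891) = 2479*(1/754) + 8636/(1/22891) = 2479/754 + 8636*22891 = 2479/754 + 197686676 = 149055756183/754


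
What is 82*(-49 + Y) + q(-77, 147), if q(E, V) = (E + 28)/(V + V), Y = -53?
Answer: -50185/6 ≈ -8364.2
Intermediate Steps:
q(E, V) = (28 + E)/(2*V) (q(E, V) = (28 + E)/((2*V)) = (28 + E)*(1/(2*V)) = (28 + E)/(2*V))
82*(-49 + Y) + q(-77, 147) = 82*(-49 - 53) + (½)*(28 - 77)/147 = 82*(-102) + (½)*(1/147)*(-49) = -8364 - ⅙ = -50185/6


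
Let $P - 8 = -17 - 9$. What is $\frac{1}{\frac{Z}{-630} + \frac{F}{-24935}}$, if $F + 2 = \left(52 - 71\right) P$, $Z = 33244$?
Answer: $- \frac{1570905}{82915334} \approx -0.018946$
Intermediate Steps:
$P = -18$ ($P = 8 - 26 = -18$)
$F = 340$ ($F = -2 + \left(52 - 71\right) \left(-18\right) = -2 - -342 = -2 + 342 = 340$)
$\frac{1}{\frac{Z}{-630} + \frac{F}{-24935}} = \frac{1}{\frac{33244}{-630} + \frac{340}{-24935}} = \frac{1}{33244 \left(- \frac{1}{630}\right) + 340 \left(- \frac{1}{24935}\right)} = \frac{1}{- \frac{16622}{315} - \frac{68}{4987}} = \frac{1}{- \frac{82915334}{1570905}} = - \frac{1570905}{82915334}$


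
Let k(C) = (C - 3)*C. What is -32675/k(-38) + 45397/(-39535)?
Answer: -1362534651/61595530 ≈ -22.121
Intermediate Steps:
k(C) = C*(-3 + C) (k(C) = (-3 + C)*C = C*(-3 + C))
-32675/k(-38) + 45397/(-39535) = -32675*(-1/(38*(-3 - 38))) + 45397/(-39535) = -32675/((-38*(-41))) + 45397*(-1/39535) = -32675/1558 - 45397/39535 = -1362534651/61595530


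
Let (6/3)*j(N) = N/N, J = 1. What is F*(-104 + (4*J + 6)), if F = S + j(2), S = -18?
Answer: 1645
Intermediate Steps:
j(N) = ½ (j(N) = (N/N)/2 = (½)*1 = ½)
F = -35/2 (F = -18 + ½ = -35/2 ≈ -17.500)
F*(-104 + (4*J + 6)) = -35*(-104 + (4*1 + 6))/2 = -35*(-104 + (4 + 6))/2 = -35*(-104 + 10)/2 = -35/2*(-94) = 1645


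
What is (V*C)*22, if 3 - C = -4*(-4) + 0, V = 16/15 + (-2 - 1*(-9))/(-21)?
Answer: -3146/15 ≈ -209.73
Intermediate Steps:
V = 11/15 (V = 16*(1/15) + (-2 + 9)*(-1/21) = 16/15 + 7*(-1/21) = 16/15 - ⅓ = 11/15 ≈ 0.73333)
C = -13 (C = 3 - (-4*(-4) + 0) = 3 - (16 + 0) = 3 - 1*16 = 3 - 16 = -13)
(V*C)*22 = ((11/15)*(-13))*22 = -143/15*22 = -3146/15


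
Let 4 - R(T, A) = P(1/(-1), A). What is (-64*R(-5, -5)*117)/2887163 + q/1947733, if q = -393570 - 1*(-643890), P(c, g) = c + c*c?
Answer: 664376143344/5623422651479 ≈ 0.11814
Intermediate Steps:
P(c, g) = c + c**2
R(T, A) = 4 (R(T, A) = 4 - 1/(-1)*(1 + 1/(-1)) = 4 - 1*(-1)*(1 + 1*(-1)) = 4 - (-1)*(1 - 1) = 4 - (-1)*0 = 4 - 1*0 = 4 + 0 = 4)
q = 250320 (q = -393570 + 643890 = 250320)
(-64*R(-5, -5)*117)/2887163 + q/1947733 = (-64*4*117)/2887163 + 250320/1947733 = -256*117*(1/2887163) + 250320*(1/1947733) = -29952*1/2887163 + 250320/1947733 = -29952/2887163 + 250320/1947733 = 664376143344/5623422651479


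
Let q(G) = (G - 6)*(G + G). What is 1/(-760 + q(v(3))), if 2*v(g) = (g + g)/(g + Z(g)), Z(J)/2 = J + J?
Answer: -25/19058 ≈ -0.0013118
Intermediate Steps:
Z(J) = 4*J (Z(J) = 2*(J + J) = 2*(2*J) = 4*J)
v(g) = ⅕ (v(g) = ((g + g)/(g + 4*g))/2 = ((2*g)/((5*g)))/2 = ((2*g)*(1/(5*g)))/2 = (½)*(⅖) = ⅕)
q(G) = 2*G*(-6 + G) (q(G) = (-6 + G)*(2*G) = 2*G*(-6 + G))
1/(-760 + q(v(3))) = 1/(-760 + 2*(⅕)*(-6 + ⅕)) = 1/(-760 + 2*(⅕)*(-29/5)) = 1/(-760 - 58/25) = 1/(-19058/25) = -25/19058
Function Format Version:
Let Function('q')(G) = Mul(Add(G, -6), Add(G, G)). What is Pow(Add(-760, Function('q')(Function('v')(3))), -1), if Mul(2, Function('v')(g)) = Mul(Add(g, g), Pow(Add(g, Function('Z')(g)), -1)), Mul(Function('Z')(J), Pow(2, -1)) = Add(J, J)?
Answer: Rational(-25, 19058) ≈ -0.0013118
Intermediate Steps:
Function('Z')(J) = Mul(4, J) (Function('Z')(J) = Mul(2, Add(J, J)) = Mul(2, Mul(2, J)) = Mul(4, J))
Function('v')(g) = Rational(1, 5) (Function('v')(g) = Mul(Rational(1, 2), Mul(Add(g, g), Pow(Add(g, Mul(4, g)), -1))) = Mul(Rational(1, 2), Mul(Mul(2, g), Pow(Mul(5, g), -1))) = Mul(Rational(1, 2), Mul(Mul(2, g), Mul(Rational(1, 5), Pow(g, -1)))) = Mul(Rational(1, 2), Rational(2, 5)) = Rational(1, 5))
Function('q')(G) = Mul(2, G, Add(-6, G)) (Function('q')(G) = Mul(Add(-6, G), Mul(2, G)) = Mul(2, G, Add(-6, G)))
Pow(Add(-760, Function('q')(Function('v')(3))), -1) = Pow(Add(-760, Mul(2, Rational(1, 5), Add(-6, Rational(1, 5)))), -1) = Pow(Add(-760, Mul(2, Rational(1, 5), Rational(-29, 5))), -1) = Pow(Add(-760, Rational(-58, 25)), -1) = Pow(Rational(-19058, 25), -1) = Rational(-25, 19058)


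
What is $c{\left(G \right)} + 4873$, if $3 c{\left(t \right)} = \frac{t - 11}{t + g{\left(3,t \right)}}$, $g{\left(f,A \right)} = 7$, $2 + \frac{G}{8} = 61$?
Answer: $\frac{7002962}{1437} \approx 4873.3$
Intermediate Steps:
$G = 472$ ($G = -16 + 8 \cdot 61 = -16 + 488 = 472$)
$c{\left(t \right)} = \frac{-11 + t}{3 \left(7 + t\right)}$ ($c{\left(t \right)} = \frac{\left(t - 11\right) \frac{1}{t + 7}}{3} = \frac{\left(-11 + t\right) \frac{1}{7 + t}}{3} = \frac{\frac{1}{7 + t} \left(-11 + t\right)}{3} = \frac{-11 + t}{3 \left(7 + t\right)}$)
$c{\left(G \right)} + 4873 = \frac{-11 + 472}{3 \left(7 + 472\right)} + 4873 = \frac{1}{3} \cdot \frac{1}{479} \cdot 461 + 4873 = \frac{461}{1437} + 4873 = \frac{7002962}{1437}$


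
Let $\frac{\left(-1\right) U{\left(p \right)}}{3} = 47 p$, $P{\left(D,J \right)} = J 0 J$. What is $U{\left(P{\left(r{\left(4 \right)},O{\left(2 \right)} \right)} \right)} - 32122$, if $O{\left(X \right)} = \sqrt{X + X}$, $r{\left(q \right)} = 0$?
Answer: $-32122$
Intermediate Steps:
$O{\left(X \right)} = \sqrt{2} \sqrt{X}$ ($O{\left(X \right)} = \sqrt{2 X} = \sqrt{2} \sqrt{X}$)
$P{\left(D,J \right)} = 0$ ($P{\left(D,J \right)} = 0 J = 0$)
$U{\left(p \right)} = - 141 p$ ($U{\left(p \right)} = - 3 \cdot 47 p = - 141 p$)
$U{\left(P{\left(r{\left(4 \right)},O{\left(2 \right)} \right)} \right)} - 32122 = \left(-141\right) 0 - 32122 = 0 - 32122 = -32122$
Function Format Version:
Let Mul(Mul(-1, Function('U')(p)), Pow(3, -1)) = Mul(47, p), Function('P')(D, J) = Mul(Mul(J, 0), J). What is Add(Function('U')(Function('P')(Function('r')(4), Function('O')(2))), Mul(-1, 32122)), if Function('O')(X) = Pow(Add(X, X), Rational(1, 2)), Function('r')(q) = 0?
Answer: -32122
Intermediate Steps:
Function('O')(X) = Mul(Pow(2, Rational(1, 2)), Pow(X, Rational(1, 2))) (Function('O')(X) = Pow(Mul(2, X), Rational(1, 2)) = Mul(Pow(2, Rational(1, 2)), Pow(X, Rational(1, 2))))
Function('P')(D, J) = 0 (Function('P')(D, J) = Mul(0, J) = 0)
Function('U')(p) = Mul(-141, p) (Function('U')(p) = Mul(-3, Mul(47, p)) = Mul(-141, p))
Add(Function('U')(Function('P')(Function('r')(4), Function('O')(2))), Mul(-1, 32122)) = Add(Mul(-141, 0), Mul(-1, 32122)) = Add(0, -32122) = -32122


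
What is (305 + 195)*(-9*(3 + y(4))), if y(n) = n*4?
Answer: -85500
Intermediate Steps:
y(n) = 4*n
(305 + 195)*(-9*(3 + y(4))) = (305 + 195)*(-9*(3 + 4*4)) = 500*(-9*(3 + 16)) = 500*(-9*19) = 500*(-171) = -85500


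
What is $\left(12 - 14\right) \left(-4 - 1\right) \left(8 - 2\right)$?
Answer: $60$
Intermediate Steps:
$\left(12 - 14\right) \left(-4 - 1\right) \left(8 - 2\right) = - 2 \left(-4 + \left(-3 + 2\right)\right) 6 = - 2 \left(-4 - 1\right) 6 = - 2 \left(\left(-5\right) 6\right) = \left(-2\right) \left(-30\right) = 60$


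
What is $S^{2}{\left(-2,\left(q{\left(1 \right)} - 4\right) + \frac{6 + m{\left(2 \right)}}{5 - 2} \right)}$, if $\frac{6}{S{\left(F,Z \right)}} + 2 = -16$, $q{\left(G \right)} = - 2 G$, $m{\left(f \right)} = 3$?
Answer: $\frac{1}{9} \approx 0.11111$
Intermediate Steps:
$S{\left(F,Z \right)} = - \frac{1}{3}$ ($S{\left(F,Z \right)} = \frac{6}{-2 - 16} = \frac{6}{-18} = 6 \left(- \frac{1}{18}\right) = - \frac{1}{3}$)
$S^{2}{\left(-2,\left(q{\left(1 \right)} - 4\right) + \frac{6 + m{\left(2 \right)}}{5 - 2} \right)} = \left(- \frac{1}{3}\right)^{2} = \frac{1}{9}$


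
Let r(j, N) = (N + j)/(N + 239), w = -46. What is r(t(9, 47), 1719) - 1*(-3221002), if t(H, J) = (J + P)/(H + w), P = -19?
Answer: 233348774467/72446 ≈ 3.2210e+6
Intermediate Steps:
t(H, J) = (-19 + J)/(-46 + H) (t(H, J) = (J - 19)/(H - 46) = (-19 + J)/(-46 + H))
r(j, N) = (N + j)/(239 + N)
r(t(9, 47), 1719) - 1*(-3221002) = (1719 + (-19 + 47)/(-46 + 9))/(239 + 1719) - 1*(-3221002) = (1719 + 28/(-37))/1958 + 3221002 = (1719 - 1/37*28)/1958 + 3221002 = (1719 - 28/37)/1958 + 3221002 = (1/1958)*(63575/37) + 3221002 = 63575/72446 + 3221002 = 233348774467/72446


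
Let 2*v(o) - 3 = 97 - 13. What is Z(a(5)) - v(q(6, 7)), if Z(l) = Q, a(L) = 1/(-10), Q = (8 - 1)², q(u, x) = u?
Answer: 11/2 ≈ 5.5000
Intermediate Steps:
Q = 49 (Q = 7² = 49)
a(L) = -⅒
Z(l) = 49
v(o) = 87/2 (v(o) = 3/2 + (97 - 13)/2 = 3/2 + (½)*84 = 3/2 + 42 = 87/2)
Z(a(5)) - v(q(6, 7)) = 49 - 1*87/2 = 49 - 87/2 = 11/2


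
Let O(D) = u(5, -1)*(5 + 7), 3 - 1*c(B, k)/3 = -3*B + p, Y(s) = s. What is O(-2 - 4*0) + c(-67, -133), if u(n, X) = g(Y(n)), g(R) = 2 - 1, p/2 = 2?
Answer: -594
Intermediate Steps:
p = 4 (p = 2*2 = 4)
c(B, k) = -3 + 9*B (c(B, k) = 9 - 3*(-3*B + 4) = 9 - 3*(4 - 3*B) = 9 + (-12 + 9*B) = -3 + 9*B)
g(R) = 1
u(n, X) = 1
O(D) = 12 (O(D) = 1*(5 + 7) = 1*12 = 12)
O(-2 - 4*0) + c(-67, -133) = 12 + (-3 + 9*(-67)) = 12 + (-3 - 603) = 12 - 606 = -594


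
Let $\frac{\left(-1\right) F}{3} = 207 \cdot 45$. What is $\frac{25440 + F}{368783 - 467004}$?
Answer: $\frac{2505}{98221} \approx 0.025504$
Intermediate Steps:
$F = -27945$ ($F = - 3 \cdot 207 \cdot 45 = \left(-3\right) 9315 = -27945$)
$\frac{25440 + F}{368783 - 467004} = \frac{25440 - 27945}{368783 - 467004} = - \frac{2505}{-98221} = \left(-2505\right) \left(- \frac{1}{98221}\right) = \frac{2505}{98221}$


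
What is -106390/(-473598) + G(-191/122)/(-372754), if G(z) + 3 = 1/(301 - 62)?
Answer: 2369608333127/10547999046297 ≈ 0.22465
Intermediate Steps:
G(z) = -716/239 (G(z) = -3 + 1/(301 - 62) = -3 + 1/239 = -716/239)
-106390/(-473598) + G(-191/122)/(-372754) = -106390/(-473598) - 716/239/(-372754) = -106390*(-1/473598) - 716/239*(-1/372754) = 53195/236799 + 358/44544103 = 2369608333127/10547999046297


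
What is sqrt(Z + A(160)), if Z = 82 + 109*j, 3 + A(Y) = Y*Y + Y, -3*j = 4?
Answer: sqrt(231243)/3 ≈ 160.29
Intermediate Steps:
j = -4/3 (j = -1/3*4 = -4/3 ≈ -1.3333)
A(Y) = -3 + Y + Y**2 (A(Y) = -3 + (Y*Y + Y) = -3 + (Y**2 + Y) = -3 + (Y + Y**2) = -3 + Y + Y**2)
Z = -190/3 (Z = 82 + 109*(-4/3) = 82 - 436/3 = -190/3 ≈ -63.333)
sqrt(Z + A(160)) = sqrt(-190/3 + (-3 + 160 + 160**2)) = sqrt(-190/3 + (-3 + 160 + 25600)) = sqrt(-190/3 + 25757) = sqrt(77081/3) = sqrt(231243)/3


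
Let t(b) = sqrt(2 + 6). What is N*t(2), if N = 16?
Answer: 32*sqrt(2) ≈ 45.255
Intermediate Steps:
t(b) = 2*sqrt(2) (t(b) = sqrt(8) = 2*sqrt(2))
N*t(2) = 16*(2*sqrt(2)) = 32*sqrt(2)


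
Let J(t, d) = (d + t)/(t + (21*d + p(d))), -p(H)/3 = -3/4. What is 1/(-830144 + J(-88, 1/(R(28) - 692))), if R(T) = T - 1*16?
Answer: -58331/48423069823 ≈ -1.2046e-6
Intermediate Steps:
p(H) = 9/4 (p(H) = -(-9)/4 = -3*(-¾) = 9/4)
R(T) = -16 + T (R(T) = T - 16 = -16 + T)
J(t, d) = (d + t)/(9/4 + t + 21*d) (J(t, d) = (d + t)/(t + (21*d + 9/4)) = (d + t)/(t + (9/4 + 21*d)) = (d + t)/(9/4 + t + 21*d))
1/(-830144 + J(-88, 1/(R(28) - 692))) = 1/(-830144 + 4*(1/((-16 + 28) - 692) - 88)/(9 + 4*(-88) + 84/((-16 + 28) - 692))) = 1/(-830144 + 4*(1/(12 - 692) - 88)/(9 - 352 + 84/(12 - 692))) = 1/(-830144 + 4*(1/(-680) - 88)/(9 - 352 + 84/(-680))) = 1/(-830144 + 4*(-1/680 - 88)/(9 - 352 + 84*(-1/680))) = 1/(-830144 + 4*(-59841/680)/(9 - 352 - 21/170)) = 1/(-830144 + 4*(-59841/680)/(-58331/170)) = 1/(-830144 + 4*(-170/58331)*(-59841/680)) = 1/(-830144 + 59841/58331) = 1/(-48423069823/58331) = -58331/48423069823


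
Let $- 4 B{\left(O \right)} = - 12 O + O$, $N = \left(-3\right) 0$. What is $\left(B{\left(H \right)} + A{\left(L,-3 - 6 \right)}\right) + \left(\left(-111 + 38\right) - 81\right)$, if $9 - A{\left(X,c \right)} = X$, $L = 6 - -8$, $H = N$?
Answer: $-159$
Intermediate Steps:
$N = 0$
$H = 0$
$L = 14$ ($L = 6 + 8 = 14$)
$A{\left(X,c \right)} = 9 - X$
$B{\left(O \right)} = \frac{11 O}{4}$ ($B{\left(O \right)} = - \frac{- 12 O + O}{4} = - \frac{\left(-11\right) O}{4} = \frac{11 O}{4}$)
$\left(B{\left(H \right)} + A{\left(L,-3 - 6 \right)}\right) + \left(\left(-111 + 38\right) - 81\right) = \left(\frac{11}{4} \cdot 0 + \left(9 - 14\right)\right) + \left(\left(-111 + 38\right) - 81\right) = \left(0 + \left(9 - 14\right)\right) - 154 = \left(0 - 5\right) - 154 = -5 - 154 = -159$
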